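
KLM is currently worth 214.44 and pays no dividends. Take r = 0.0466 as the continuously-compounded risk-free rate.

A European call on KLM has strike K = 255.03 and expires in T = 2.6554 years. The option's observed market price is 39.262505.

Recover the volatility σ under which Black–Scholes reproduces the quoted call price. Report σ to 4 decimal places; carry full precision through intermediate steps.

At σ = 0.3148 the Black–Scholes value reproduces the quote:
σ√T = 0.3148·√2.6554 = 0.512979
d₁ = (ln(S/K) + (r+σ²/2)T) / (σ√T) = (ln(214.44/255.03) + (0.0466+0.3148²/2)·2.6554) / 0.512979 = (-0.173351 + 0.255315) / 0.512979 = 0.159781
d₂ = d₁ − σ√T = 0.159781 − 0.512979 = -0.353198
e^{−rT} = 0.883608
N(d₁) = 0.563473,  N(d₂) = 0.361970
V = S·N(d₁) − K·e^{−rT}·N(d₂) = 120.831179 − 81.568674 = 39.262505 (equal to the quote); since ∂V/∂σ > 0 for all σ, the implied volatility is unique

sigma = 0.3148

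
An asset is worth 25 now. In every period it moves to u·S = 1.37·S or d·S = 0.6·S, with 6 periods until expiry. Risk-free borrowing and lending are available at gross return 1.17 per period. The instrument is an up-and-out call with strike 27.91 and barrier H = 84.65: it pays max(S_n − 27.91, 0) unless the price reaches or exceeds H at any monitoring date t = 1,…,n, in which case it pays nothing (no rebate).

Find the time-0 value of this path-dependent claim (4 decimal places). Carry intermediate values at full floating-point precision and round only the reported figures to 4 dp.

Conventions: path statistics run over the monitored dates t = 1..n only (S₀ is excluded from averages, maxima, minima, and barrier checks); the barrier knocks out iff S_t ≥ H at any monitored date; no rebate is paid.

No-arbitrage gives p* = (R−d)/(u−d) = 0.7403: enumerate every path, weight its payoff by its p*-probability, and discount by R^6.
Enumerate all 2^6 = 64 price paths (U = up ×1.37, D = down ×0.6); each path with k up-moves has probability p*^k·(1−p*)^(6−k).
DDDDDD: M=15.0000, payoff=0.0000, prob=0.000307
UDDDDD: M=34.2500, payoff=0.0000, prob=0.000875
DUDDDD: M=20.5500, payoff=0.0000, prob=0.000875
UUDDDD: M=46.9225, payoff=0.0000, prob=0.002494
DDUDDD: M=15.0000, payoff=0.0000, prob=0.000875
UDUDDD: M=34.2500, payoff=0.0000, prob=0.002494
DUUDDD: M=28.1535, payoff=0.0000, prob=0.002494
UUUDDD: M=64.2838, payoff=0.0000, prob=0.007108
DDDUDD: M=15.0000, payoff=0.0000, prob=0.000875
UDDUDD: M=34.2500, payoff=0.0000, prob=0.002494
DUDUDD: M=20.5500, payoff=0.0000, prob=0.002494
UUDUDD: M=46.9225, payoff=0.0000, prob=0.007108
DDUUDD: M=16.8921, payoff=0.0000, prob=0.002494
UDUUDD: M=38.5703, payoff=0.0000, prob=0.007108
DUUUDD: M=38.5703, payoff=0.0000, prob=0.007108
UUUUDD: M=88.0688, payoff=0.0000, prob=0.020259
DDDDUD: M=15.0000, payoff=0.0000, prob=0.000875
UDDDUD: M=34.2500, payoff=0.0000, prob=0.002494
DUDDUD: M=20.5500, payoff=0.0000, prob=0.002494
UUDDUD: M=46.9225, payoff=0.0000, prob=0.007108
DDUDUD: M=15.0000, payoff=0.0000, prob=0.002494
UDUDUD: M=34.2500, payoff=0.0000, prob=0.007108
DUUDUD: M=28.1535, payoff=0.0000, prob=0.007108
UUUDUD: M=64.2838, payoff=3.7948, prob=0.020259
DDDUUD: M=15.0000, payoff=0.0000, prob=0.002494
UDDUUD: M=34.2500, payoff=0.0000, prob=0.007108
DUDUUD: M=23.1422, payoff=0.0000, prob=0.007108
UUDUUD: M=52.8413, payoff=3.7948, prob=0.020259
DDUUUD: M=23.1422, payoff=0.0000, prob=0.007108
UDUUUD: M=52.8413, payoff=3.7948, prob=0.020259
DUUUUD: M=52.8413, payoff=3.7948, prob=0.020259
UUUUUD: M=120.6543, payoff=0.0000, prob=0.057738
DDDDDU: M=15.0000, payoff=0.0000, prob=0.000875
UDDDDU: M=34.2500, payoff=0.0000, prob=0.002494
DUDDDU: M=20.5500, payoff=0.0000, prob=0.002494
UUDDDU: M=46.9225, payoff=0.0000, prob=0.007108
DDUDDU: M=15.0000, payoff=0.0000, prob=0.002494
UDUDDU: M=34.2500, payoff=0.0000, prob=0.007108
DUUDDU: M=28.1535, payoff=0.0000, prob=0.007108
UUUDDU: M=64.2838, payoff=3.7948, prob=0.020259
DDDUDU: M=15.0000, payoff=0.0000, prob=0.002494
UDDUDU: M=34.2500, payoff=0.0000, prob=0.007108
DUDUDU: M=20.5500, payoff=0.0000, prob=0.007108
UUDUDU: M=46.9225, payoff=3.7948, prob=0.020259
DDUUDU: M=16.8921, payoff=0.0000, prob=0.007108
UDUUDU: M=38.5703, payoff=3.7948, prob=0.020259
DUUUDU: M=38.5703, payoff=3.7948, prob=0.020259
UUUUDU: M=88.0688, payoff=0.0000, prob=0.057738
DDDDUU: M=15.0000, payoff=0.0000, prob=0.002494
UDDDUU: M=34.2500, payoff=0.0000, prob=0.007108
DUDDUU: M=20.5500, payoff=0.0000, prob=0.007108
UUDDUU: M=46.9225, payoff=3.7948, prob=0.020259
DDUDUU: M=15.0000, payoff=0.0000, prob=0.007108
UDUDUU: M=34.2500, payoff=3.7948, prob=0.020259
DUUDUU: M=31.7048, payoff=3.7948, prob=0.020259
UUUDUU: M=72.3926, payoff=44.4826, prob=0.057738
DDDUUU: M=15.0000, payoff=0.0000, prob=0.007108
UDDUUU: M=34.2500, payoff=3.7948, prob=0.020259
DUDUUU: M=31.7048, payoff=3.7948, prob=0.020259
UUDUUU: M=72.3926, payoff=44.4826, prob=0.057738
DDUUUU: M=31.7048, payoff=3.7948, prob=0.020259
UDUUUU: M=72.3926, payoff=44.4826, prob=0.057738
DUUUUU: M=72.3926, payoff=44.4826, prob=0.057738
UUUUUU: M=165.2964, payoff=0.0000, prob=0.164553
Price = Σ prob·payoff / R^6 = 11.349591 / 2.565164 = 4.4245

price = 4.4245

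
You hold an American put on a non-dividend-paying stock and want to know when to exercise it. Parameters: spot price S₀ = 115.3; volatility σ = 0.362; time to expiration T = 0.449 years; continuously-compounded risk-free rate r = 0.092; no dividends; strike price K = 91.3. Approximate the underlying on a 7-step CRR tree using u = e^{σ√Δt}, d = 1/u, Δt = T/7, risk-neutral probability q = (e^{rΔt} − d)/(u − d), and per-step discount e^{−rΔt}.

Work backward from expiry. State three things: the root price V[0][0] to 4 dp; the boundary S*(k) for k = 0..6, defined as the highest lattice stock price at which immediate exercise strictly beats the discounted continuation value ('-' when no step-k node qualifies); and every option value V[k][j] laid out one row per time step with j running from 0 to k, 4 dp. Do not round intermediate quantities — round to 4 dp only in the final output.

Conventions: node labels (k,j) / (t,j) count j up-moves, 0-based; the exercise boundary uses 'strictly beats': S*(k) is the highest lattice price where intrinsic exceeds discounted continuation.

price = 1.7004
boundary = - - - - - 72.9029 79.9028
tree:
1.7004
2.8890 0.5752
4.8095 1.0724 0.1029
7.8051 1.9795 0.2109 0.0000
12.2546 3.6094 0.4324 0.0000 0.0000
18.3971 6.4795 0.8864 0.0000 0.0000 0.0000
24.7837 11.3972 1.8171 0.0000 0.0000 0.0000 0.0000
30.6108 18.3971 3.7253 0.0000 0.0000 0.0000 0.0000 0.0000

Δt=0.06414  u=1.09602  d=0.91240  q=0.50933  discount=0.99412
step 7 (expiry): payoffs max(K−S,0) = 30.6108 18.3971 3.7253 0.0000 0.0000 0.0000 0.0000 0.0000
step 6: (k=6,j=0): S=66.5163, K−S=24.7837, hold=24.2465 ⇒ V=24.7837 exercise | (k=6,j=1): S=79.9028, K−S=11.3972, hold=10.8600 ⇒ V=11.3972 exercise | (k=6,j=2): S=95.9833, K−S=0.0000, hold=1.8171 ⇒ V=1.8171 continue | (k=6,j=3): S=115.3000, K−S=0.0000, hold=0.0000 ⇒ V=0.0000 continue | (k=6,j=4): S=138.5042, K−S=0.0000, hold=0.0000 ⇒ V=0.0000 continue | (k=6,j=5): S=166.3783, K−S=0.0000, hold=0.0000 ⇒ V=0.0000 continue | (k=6,j=6): S=199.8621, K−S=0.0000, hold=0.0000 ⇒ V=0.0000 continue  boundary S*=79.9028
step 5: (k=5,j=0): S=72.9029, K−S=18.3971, hold=17.8599 ⇒ V=18.3971 exercise | (k=5,j=1): S=87.5747, K−S=3.7253, hold=6.4795 ⇒ V=6.4795 continue | (k=5,j=2): S=105.1992, K−S=0.0000, hold=0.8864 ⇒ V=0.8864 continue | (k=5,j=3): S=126.3706, K−S=0.0000, hold=0.0000 ⇒ V=0.0000 continue | (k=5,j=4): S=151.8028, K−S=0.0000, hold=0.0000 ⇒ V=0.0000 continue | (k=5,j=5): S=182.3533, K−S=0.0000, hold=0.0000 ⇒ V=0.0000 continue  boundary S*=72.9029
step 4: (k=4,j=0): S=79.9028, K−S=11.3972, hold=12.2546 ⇒ V=12.2546 continue | (k=4,j=1): S=95.9833, K−S=0.0000, hold=3.6094 ⇒ V=3.6094 continue | (k=4,j=2): S=115.3000, K−S=0.0000, hold=0.4324 ⇒ V=0.4324 continue | (k=4,j=3): S=138.5042, K−S=0.0000, hold=0.0000 ⇒ V=0.0000 continue | (k=4,j=4): S=166.3783, K−S=0.0000, hold=0.0000 ⇒ V=0.0000 continue  boundary S*=-
step 3: (k=3,j=0): S=87.5747, K−S=3.7253, hold=7.8051 ⇒ V=7.8051 continue | (k=3,j=1): S=105.1992, K−S=0.0000, hold=1.9795 ⇒ V=1.9795 continue | (k=3,j=2): S=126.3706, K−S=0.0000, hold=0.2109 ⇒ V=0.2109 continue | (k=3,j=3): S=151.8028, K−S=0.0000, hold=0.0000 ⇒ V=0.0000 continue  boundary S*=-
step 2: (k=2,j=0): S=95.9833, K−S=0.0000, hold=4.8095 ⇒ V=4.8095 continue | (k=2,j=1): S=115.3000, K−S=0.0000, hold=1.0724 ⇒ V=1.0724 continue | (k=2,j=2): S=138.5042, K−S=0.0000, hold=0.1029 ⇒ V=0.1029 continue  boundary S*=-
step 1: (k=1,j=0): S=105.1992, K−S=0.0000, hold=2.8890 ⇒ V=2.8890 continue | (k=1,j=1): S=126.3706, K−S=0.0000, hold=0.5752 ⇒ V=0.5752 continue  boundary S*=-
step 0: (k=0,j=0): S=115.3000, K−S=0.0000, hold=1.7004 ⇒ V=1.7004 continue  boundary S*=-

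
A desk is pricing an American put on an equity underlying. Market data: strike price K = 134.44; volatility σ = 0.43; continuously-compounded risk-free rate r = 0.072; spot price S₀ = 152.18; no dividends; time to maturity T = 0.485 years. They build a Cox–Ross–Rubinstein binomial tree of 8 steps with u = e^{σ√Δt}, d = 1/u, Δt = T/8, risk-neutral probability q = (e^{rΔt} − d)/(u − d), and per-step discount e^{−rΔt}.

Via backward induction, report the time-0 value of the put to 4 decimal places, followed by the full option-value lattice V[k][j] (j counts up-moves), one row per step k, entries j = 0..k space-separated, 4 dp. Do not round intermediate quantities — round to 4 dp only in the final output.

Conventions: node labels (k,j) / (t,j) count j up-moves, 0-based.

price = 8.5397
tree:
8.5397
12.7129 4.3437
18.4083 6.9957 1.6676
25.8001 11.0052 2.9536 0.3661
34.8001 16.8164 5.1545 0.7270 0.0000
44.8102 24.7696 8.8246 1.4435 0.0000 0.0000
53.8147 34.8001 14.7220 2.8663 0.0000 0.0000 0.0000
61.9146 44.8102 23.6720 5.6914 0.0000 0.0000 0.0000 0.0000
69.2007 53.8147 34.8001 11.3010 0.0000 0.0000 0.0000 0.0000 0.0000

Δt=0.06062, u=1.11168, d=0.89954, q=0.49418, disc=e^(-rΔt)=0.99564
k=8 terminal: V=max(K-S,0) → 69.2007 53.8147 34.8001 11.3010 0.0000 0.0000 0.0000 0.0000 0.0000
k=7: j=0 S=72.5254 intr=61.9146 cont=61.3290 V=61.9146[EX]; j=1 S=89.6298 intr=44.8102 cont=44.2246 V=44.8102[EX]; j=2 S=110.7680 intr=23.6720 cont=23.0864 V=23.6720[EX]; j=3 S=136.8915 intr=0.0000 cont=5.6914 V=5.6914[hold]; j=4 S=169.1759 intr=0.0000 cont=0.0000 V=0.0000[hold]; j=5 S=209.0743 intr=0.0000 cont=0.0000 V=0.0000[hold]; j=6 S=258.3823 intr=0.0000 cont=0.0000 V=0.0000[hold]; j=7 S=319.3190 intr=0.0000 cont=0.0000 V=0.0000[hold]
k=6: j=0 S=80.6253 intr=53.8147 cont=53.2291 V=53.8147[EX]; j=1 S=99.6399 intr=34.8001 cont=34.2145 V=34.8001[EX]; j=2 S=123.1390 intr=11.3010 cont=14.7220 V=14.7220[hold]; j=3 S=152.1800 intr=0.0000 cont=2.8663 V=2.8663[hold]; j=4 S=188.0700 intr=0.0000 cont=0.0000 V=0.0000[hold]; j=5 S=232.4244 intr=0.0000 cont=0.0000 V=0.0000[hold]; j=6 S=287.2392 intr=0.0000 cont=0.0000 V=0.0000[hold]
k=5: j=0 S=89.6298 intr=44.8102 cont=44.2246 V=44.8102[EX]; j=1 S=110.7680 intr=23.6720 cont=24.7696 V=24.7696[hold]; j=2 S=136.8915 intr=0.0000 cont=8.8246 V=8.8246[hold]; j=3 S=169.1759 intr=0.0000 cont=1.4435 V=1.4435[hold]; j=4 S=209.0743 intr=0.0000 cont=0.0000 V=0.0000[hold]; j=5 S=258.3823 intr=0.0000 cont=0.0000 V=0.0000[hold]
k=4: j=0 S=99.6399 intr=34.8001 cont=34.7546 V=34.8001[EX]; j=1 S=123.1390 intr=11.3010 cont=16.8164 V=16.8164[hold]; j=2 S=152.1800 intr=0.0000 cont=5.1545 V=5.1545[hold]; j=3 S=188.0700 intr=0.0000 cont=0.7270 V=0.7270[hold]; j=4 S=232.4244 intr=0.0000 cont=0.0000 V=0.0000[hold]
k=3: j=0 S=110.7680 intr=23.6720 cont=25.8001 V=25.8001[hold]; j=1 S=136.8915 intr=0.0000 cont=11.0052 V=11.0052[hold]; j=2 S=169.1759 intr=0.0000 cont=2.9536 V=2.9536[hold]; j=3 S=209.0743 intr=0.0000 cont=0.3661 V=0.3661[hold]
k=2: j=0 S=123.1390 intr=11.3010 cont=18.4083 V=18.4083[hold]; j=1 S=152.1800 intr=0.0000 cont=6.9957 V=6.9957[hold]; j=2 S=188.0700 intr=0.0000 cont=1.6676 V=1.6676[hold]
k=1: j=0 S=136.8915 intr=0.0000 cont=12.7129 V=12.7129[hold]; j=1 S=169.1759 intr=0.0000 cont=4.3437 V=4.3437[hold]
k=0: j=0 S=152.1800 intr=0.0000 cont=8.5397 V=8.5397[hold]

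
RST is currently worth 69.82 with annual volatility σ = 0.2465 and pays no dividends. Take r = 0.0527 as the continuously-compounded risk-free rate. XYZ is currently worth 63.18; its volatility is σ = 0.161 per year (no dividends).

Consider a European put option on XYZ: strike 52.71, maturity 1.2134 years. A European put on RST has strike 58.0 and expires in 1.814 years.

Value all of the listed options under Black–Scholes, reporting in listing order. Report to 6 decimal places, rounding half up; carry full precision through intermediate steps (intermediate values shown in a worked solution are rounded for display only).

price(XYZ put K=52.71) = 0.376921
price(RST put K=58.0) = 2.210074

[XYZ put K=52.71]
σ√T = 0.161·√1.2134 = 0.177349
d₁ = (ln(S/K) + (r+σ²/2)T) / (σ√T) = (ln(63.18/52.71) + (0.0527+0.161²/2)·1.2134) / 0.177349 = (0.181183 + 0.079672) / 0.177349 = 1.470860
d₂ = d₁ − σ√T = 1.470860 − 0.177349 = 1.293512
e^{−rT} = 0.938055
N(−d₁) = 0.070664,  N(−d₂) = 0.097917
price = K·e^{−rT}·N(−d₂) − S·N(−d₁) = 4.841502 − 4.464581 = 0.376921
[RST put K=58.0]
σ√T = 0.2465·√1.814 = 0.331998
d₁ = (ln(S/K) + (r+σ²/2)T) / (σ√T) = (ln(69.82/58.0) + (0.0527+0.2465²/2)·1.814) / 0.331998 = (0.185477 + 0.150709) / 0.331998 = 1.012616
d₂ = d₁ − σ√T = 1.012616 − 0.331998 = 0.680618
e^{−rT} = 0.908829
N(−d₁) = 0.155622,  N(−d₂) = 0.248057
price = K·e^{−rT}·N(−d₂) − S·N(−d₁) = 13.075584 − 10.865510 = 2.210074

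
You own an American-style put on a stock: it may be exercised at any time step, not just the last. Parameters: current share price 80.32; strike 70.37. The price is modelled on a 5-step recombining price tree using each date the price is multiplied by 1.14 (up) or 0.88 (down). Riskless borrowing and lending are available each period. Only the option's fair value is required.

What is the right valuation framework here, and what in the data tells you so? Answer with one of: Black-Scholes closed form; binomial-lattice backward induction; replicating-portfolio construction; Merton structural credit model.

framework: binomial-lattice backward induction

Key observation: early exercise of the strike-70.37 put must be checked at each of the 5 dates (spot 80.32), which forces a node-by-node comparison of intrinsic and continuation value backward from expiry.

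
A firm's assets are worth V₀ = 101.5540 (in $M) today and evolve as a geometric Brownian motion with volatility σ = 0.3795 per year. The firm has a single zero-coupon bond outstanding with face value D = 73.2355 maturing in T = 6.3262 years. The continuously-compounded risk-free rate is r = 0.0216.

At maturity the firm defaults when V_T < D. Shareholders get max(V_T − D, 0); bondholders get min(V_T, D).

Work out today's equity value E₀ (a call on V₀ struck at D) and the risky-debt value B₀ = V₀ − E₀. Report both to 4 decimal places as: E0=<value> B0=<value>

Work the structural quantities from V₀ = 101.5540 against face 73.2355:
d₁ = [ln(V₀/D) + (r + σ²/2)T] / (σ√T)
   = [ln(101.5540/73.2355) + (0.0216 + 0.5·0.3795²)·6.3262] / (0.3795·√6.3262)
   = [0.326910 + 0.592196] / 0.954516 = 0.962903
d₂ = d₁ − σ√T = 0.962903 − 0.954516 = 0.008387
N(d₁) = 0.832202,  N(d₂) = 0.503346,  e^(−rT) = 0.872279
E₀ = V₀·N(d₁) − D·e^(−rT)·N(d₂)
   = 101.5540·0.832202 − 73.2355·0.872279·0.503346 = 52.358796
B₀ = V₀ − E₀ = 101.5540 − 52.358796 = 49.195204

E0=52.3588 B0=49.1952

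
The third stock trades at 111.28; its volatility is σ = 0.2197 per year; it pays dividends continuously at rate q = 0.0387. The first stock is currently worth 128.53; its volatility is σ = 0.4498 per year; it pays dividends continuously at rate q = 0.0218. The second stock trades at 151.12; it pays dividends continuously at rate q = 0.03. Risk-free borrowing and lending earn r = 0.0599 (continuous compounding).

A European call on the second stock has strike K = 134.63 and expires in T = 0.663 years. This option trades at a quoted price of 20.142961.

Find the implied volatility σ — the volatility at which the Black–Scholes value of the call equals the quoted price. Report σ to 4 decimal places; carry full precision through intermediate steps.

sigma = 0.1598

At σ = 0.1598 the Black–Scholes value reproduces the quote:
σ√T = 0.1598·√0.663 = 0.130117
d₁ = (ln(S/K) + (r−q+σ²/2)T) / (σ√T) = (ln(151.12/134.63) + (0.0599−0.03+0.1598²/2)·0.663) / 0.130117 = (0.115544 + 0.028289) / 0.130117 = 1.105413
d₂ = d₁ − σ√T = 1.105413 − 0.130117 = 0.975296
e^{−rT} = 0.961065
e^{−qT} = 0.980307
N(d₁) = 0.865510,  N(d₂) = 0.835293
V = S·e^{−qT}·N(d₁) − K·e^{−rT}·N(d₂) = 128.219990 − 108.077029 = 20.142961 (equal to the quote); since ∂V/∂σ > 0 for all σ, the implied volatility is unique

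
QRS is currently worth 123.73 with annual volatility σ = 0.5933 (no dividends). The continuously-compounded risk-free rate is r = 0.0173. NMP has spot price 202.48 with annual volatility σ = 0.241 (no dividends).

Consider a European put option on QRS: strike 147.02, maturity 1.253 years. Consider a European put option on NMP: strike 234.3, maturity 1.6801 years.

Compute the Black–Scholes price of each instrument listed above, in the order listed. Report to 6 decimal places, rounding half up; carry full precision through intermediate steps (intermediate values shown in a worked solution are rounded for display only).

price(QRS put K=147.02) = 45.736475
price(NMP put K=234.3) = 41.072961

[QRS put K=147.02]
σ√T = 0.5933·√1.253 = 0.664125
d₁ = (ln(S/K) + (r+σ²/2)T) / (σ√T) = (ln(123.73/147.02) + (0.0173+0.5933²/2)·1.253) / 0.664125 = (-0.172467 + 0.242208) / 0.664125 = 0.105012
d₂ = d₁ − σ√T = 0.105012 − 0.664125 = -0.559113
e^{−rT} = 0.978556
N(−d₁) = 0.458183,  N(−d₂) = 0.711958
price = K·e^{−rT}·N(−d₂) − S·N(−d₁) = 102.427475 − 56.691000 = 45.736475
[NMP put K=234.3]
σ√T = 0.241·√1.6801 = 0.312381
d₁ = (ln(S/K) + (r+σ²/2)T) / (σ√T) = (ln(202.48/234.3) + (0.0173+0.241²/2)·1.6801) / 0.312381 = (-0.145961 + 0.077857) / 0.312381 = -0.218018
d₂ = d₁ − σ√T = -0.218018 − 0.312381 = -0.530399
e^{−rT} = 0.971353
N(−d₁) = 0.586292,  N(−d₂) = 0.702082
price = K·e^{−rT}·N(−d₂) − S·N(−d₁) = 159.785426 − 118.712465 = 41.072961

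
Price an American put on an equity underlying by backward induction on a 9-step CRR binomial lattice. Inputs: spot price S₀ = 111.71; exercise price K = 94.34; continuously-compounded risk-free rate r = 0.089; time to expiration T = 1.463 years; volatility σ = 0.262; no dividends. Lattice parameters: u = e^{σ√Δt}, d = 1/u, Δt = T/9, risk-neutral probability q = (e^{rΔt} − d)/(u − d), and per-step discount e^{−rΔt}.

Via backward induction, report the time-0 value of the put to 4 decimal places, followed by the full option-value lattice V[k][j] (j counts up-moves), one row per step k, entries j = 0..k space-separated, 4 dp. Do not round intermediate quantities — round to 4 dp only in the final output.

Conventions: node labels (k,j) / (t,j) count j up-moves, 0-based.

Δt=0.16256  u=1.11141  d=0.89975  q=0.54247  discount=0.98564
step 9 (expiry): payoffs max(K−S,0) = 51.1675 41.0115 28.4664 12.9701 0.0000 0.0000 0.0000 0.0000 0.0000 0.0000
k=8: (k=8,j=0): S=47.9825, K−S=46.3575, hold=45.0024 ⇒ V=46.3575 exercise | (k=8,j=1): S=59.2701, K−S=35.0699, hold=33.7149 ⇒ V=35.0699 exercise | (k=8,j=2): S=73.2129, K−S=21.1271, hold=19.7721 ⇒ V=21.1271 exercise | (k=8,j=3): S=90.4357, K−S=3.9043, hold=5.8490 ⇒ V=5.8490 continue | (k=8,j=4): S=111.7100, K−S=0.0000, hold=0.0000 ⇒ V=0.0000 continue | (k=8,j=5): S=137.9889, K−S=0.0000, hold=0.0000 ⇒ V=0.0000 continue | (k=8,j=6): S=170.4498, K−S=0.0000, hold=0.0000 ⇒ V=0.0000 continue | (k=8,j=7): S=210.5468, K−S=0.0000, hold=0.0000 ⇒ V=0.0000 continue | (k=8,j=8): S=260.0764, K−S=0.0000, hold=0.0000 ⇒ V=0.0000 continue
k=7: (k=7,j=0): S=53.3285, K−S=41.0115, hold=39.6565 ⇒ V=41.0115 exercise | (k=7,j=1): S=65.8736, K−S=28.4664, hold=27.1113 ⇒ V=28.4664 exercise | (k=7,j=2): S=81.3699, K−S=12.9701, hold=12.6549 ⇒ V=12.9701 exercise | (k=7,j=3): S=100.5115, K−S=0.0000, hold=2.6377 ⇒ V=2.6377 continue | (k=7,j=4): S=124.1561, K−S=0.0000, hold=0.0000 ⇒ V=0.0000 continue | (k=7,j=5): S=153.3629, K−S=0.0000, hold=0.0000 ⇒ V=0.0000 continue | (k=7,j=6): S=189.4404, K−S=0.0000, hold=0.0000 ⇒ V=0.0000 continue | (k=7,j=7): S=234.0048, K−S=0.0000, hold=0.0000 ⇒ V=0.0000 continue
k=6: (k=6,j=0): S=59.2701, K−S=35.0699, hold=33.7149 ⇒ V=35.0699 exercise | (k=6,j=1): S=73.2129, K−S=21.1271, hold=19.7721 ⇒ V=21.1271 exercise | (k=6,j=2): S=90.4357, K−S=3.9043, hold=7.2593 ⇒ V=7.2593 continue | (k=6,j=3): S=111.7100, K−S=0.0000, hold=1.1895 ⇒ V=1.1895 continue | (k=6,j=4): S=137.9889, K−S=0.0000, hold=0.0000 ⇒ V=0.0000 continue | (k=6,j=5): S=170.4498, K−S=0.0000, hold=0.0000 ⇒ V=0.0000 continue | (k=6,j=6): S=210.5468, K−S=0.0000, hold=0.0000 ⇒ V=0.0000 continue
k=5: (k=5,j=0): S=65.8736, K−S=28.4664, hold=27.1113 ⇒ V=28.4664 exercise | (k=5,j=1): S=81.3699, K−S=12.9701, hold=13.4089 ⇒ V=13.4089 continue | (k=5,j=2): S=100.5115, K−S=0.0000, hold=3.9097 ⇒ V=3.9097 continue | (k=5,j=3): S=124.1561, K−S=0.0000, hold=0.5364 ⇒ V=0.5364 continue | (k=5,j=4): S=153.3629, K−S=0.0000, hold=0.0000 ⇒ V=0.0000 continue | (k=5,j=5): S=189.4404, K−S=0.0000, hold=0.0000 ⇒ V=0.0000 continue
k=4: (k=4,j=0): S=73.2129, K−S=21.1271, hold=20.0067 ⇒ V=21.1271 exercise | (k=4,j=1): S=90.4357, K−S=3.9043, hold=8.1373 ⇒ V=8.1373 continue | (k=4,j=2): S=111.7100, K−S=0.0000, hold=2.0499 ⇒ V=2.0499 continue | (k=4,j=3): S=137.9889, K−S=0.0000, hold=0.2419 ⇒ V=0.2419 continue | (k=4,j=4): S=170.4498, K−S=0.0000, hold=0.0000 ⇒ V=0.0000 continue
k=3: (k=3,j=0): S=81.3699, K−S=12.9701, hold=13.8784 ⇒ V=13.8784 continue | (k=3,j=1): S=100.5115, K−S=0.0000, hold=4.7657 ⇒ V=4.7657 continue | (k=3,j=2): S=124.1561, K−S=0.0000, hold=1.0538 ⇒ V=1.0538 continue | (k=3,j=3): S=153.3629, K−S=0.0000, hold=0.1091 ⇒ V=0.1091 continue
k=2: (k=2,j=0): S=90.4357, K−S=3.9043, hold=8.8067 ⇒ V=8.8067 continue | (k=2,j=1): S=111.7100, K−S=0.0000, hold=2.7126 ⇒ V=2.7126 continue | (k=2,j=2): S=137.9889, K−S=0.0000, hold=0.5335 ⇒ V=0.5335 continue
k=1: (k=1,j=0): S=100.5115, K−S=0.0000, hold=5.4219 ⇒ V=5.4219 continue | (k=1,j=1): S=124.1561, K−S=0.0000, hold=1.5085 ⇒ V=1.5085 continue
k=0: (k=0,j=0): S=111.7100, K−S=0.0000, hold=3.2516 ⇒ V=3.2516 continue

price = 3.2516
tree:
3.2516
5.4219 1.5085
8.8067 2.7126 0.5335
13.8784 4.7657 1.0538 0.1091
21.1271 8.1373 2.0499 0.2419 0.0000
28.4664 13.4089 3.9097 0.5364 0.0000 0.0000
35.0699 21.1271 7.2593 1.1895 0.0000 0.0000 0.0000
41.0115 28.4664 12.9701 2.6377 0.0000 0.0000 0.0000 0.0000
46.3575 35.0699 21.1271 5.8490 0.0000 0.0000 0.0000 0.0000 0.0000
51.1675 41.0115 28.4664 12.9701 0.0000 0.0000 0.0000 0.0000 0.0000 0.0000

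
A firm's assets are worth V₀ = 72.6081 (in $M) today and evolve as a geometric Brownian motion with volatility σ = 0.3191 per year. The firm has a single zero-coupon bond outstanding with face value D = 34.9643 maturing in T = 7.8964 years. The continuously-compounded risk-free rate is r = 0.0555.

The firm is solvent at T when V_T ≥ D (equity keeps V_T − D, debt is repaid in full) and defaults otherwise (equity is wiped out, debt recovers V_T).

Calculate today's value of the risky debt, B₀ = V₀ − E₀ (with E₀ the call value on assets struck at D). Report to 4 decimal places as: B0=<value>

B0=21.0283

Apply the equity-as-call identities (strike 34.9643, horizon 7.8964 years):
d₁ = [ln(V₀/D) + (r + σ²/2)T] / (σ√T)
   = [ln(72.6081/34.9643) + (0.0555 + 0.5·0.3191²)·7.8964] / (0.3191·√7.8964)
   = [0.730749 + 0.840275] / 0.896688 = 1.752029
d₂ = d₁ − σ√T = 1.752029 − 0.896688 = 0.855341
N(d₁) = 0.960116,  N(d₂) = 0.803819,  e^(−rT) = 0.645164
E₀ = V₀·N(d₁) − D·e^(−rT)·N(d₂)
   = 72.6081·0.960116 − 34.9643·0.645164·0.803819 = 51.579850
B₀ = V₀ − E₀ = 72.6081 − 51.579850 = 21.028250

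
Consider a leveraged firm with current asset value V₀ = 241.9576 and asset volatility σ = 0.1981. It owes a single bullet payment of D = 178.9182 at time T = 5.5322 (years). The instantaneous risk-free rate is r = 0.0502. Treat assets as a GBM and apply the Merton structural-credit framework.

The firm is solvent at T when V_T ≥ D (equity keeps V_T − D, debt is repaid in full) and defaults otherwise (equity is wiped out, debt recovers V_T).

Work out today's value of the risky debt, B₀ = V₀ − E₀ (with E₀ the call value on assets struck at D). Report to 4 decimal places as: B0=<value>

Apply the equity-as-call identities (strike 178.9182, horizon 5.5322 years):
d₁ = [ln(V₀/D) + (r + σ²/2)T] / (σ√T)
   = [ln(241.9576/178.9182) + (0.0502 + 0.5·0.1981²)·5.5322] / (0.1981·√5.5322)
   = [0.301834 + 0.386268] / 0.465944 = 1.476792
d₂ = d₁ − σ√T = 1.476792 − 0.465944 = 1.010849
N(d₁) = 0.930134,  N(d₂) = 0.843956,  e^(−rT) = 0.757512
E₀ = V₀·N(d₁) − D·e^(−rT)·N(d₂)
   = 241.9576·0.930134 − 178.9182·0.757512·0.843956 = 110.669572
B₀ = V₀ − E₀ = 241.9576 − 110.669572 = 131.288028

B0=131.2880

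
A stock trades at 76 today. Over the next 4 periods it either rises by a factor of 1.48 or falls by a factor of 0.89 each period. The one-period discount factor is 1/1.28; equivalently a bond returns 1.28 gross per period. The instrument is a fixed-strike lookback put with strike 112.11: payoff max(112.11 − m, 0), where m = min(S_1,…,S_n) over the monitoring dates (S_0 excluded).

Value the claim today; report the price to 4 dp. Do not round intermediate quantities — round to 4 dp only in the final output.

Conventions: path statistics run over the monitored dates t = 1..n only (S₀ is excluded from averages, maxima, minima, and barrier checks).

Risk-neutral up-probability p* = (R−d)/(u−d) = (1.28−0.89)/(1.48−0.89) = 0.6610; the claim prices as the p*-weighted sum of path payoffs discounted by R^4.
Enumerate all 2^4 = 16 price paths (U = up ×1.48, D = down ×0.89); each path with k up-moves has probability p*^k·(1−p*)^(4−k).
DDDD: m=47.6841, payoff=64.4259, prob=0.013204
UDDD: m=79.2949, payoff=32.8151, prob=0.025748
DUDD: m=67.6400, payoff=44.4700, prob=0.025748
UUDD: m=112.4800, payoff=0.0000, prob=0.050209
DDUD: m=60.1996, payoff=51.9104, prob=0.025748
UDUD: m=100.1072, payoff=12.0028, prob=0.050209
DUUD: m=67.6400, payoff=44.4700, prob=0.050209
UUUD: m=112.4800, payoff=0.0000, prob=0.097907
DDDU: m=53.5776, payoff=58.5324, prob=0.025748
UDDU: m=89.0954, payoff=23.0146, prob=0.050209
DUDU: m=67.6400, payoff=44.4700, prob=0.050209
UUDU: m=112.4800, payoff=0.0000, prob=0.097907
DDUU: m=60.1996, payoff=51.9104, prob=0.050209
UDUU: m=100.1072, payoff=12.0028, prob=0.097907
DUUU: m=67.6400, payoff=44.4700, prob=0.097907
UUUU: m=112.4800, payoff=0.0000, prob=0.190920
Price = Σ prob·payoff / R^4 = 20.043588 / 2.684355 = 7.4668

price = 7.4668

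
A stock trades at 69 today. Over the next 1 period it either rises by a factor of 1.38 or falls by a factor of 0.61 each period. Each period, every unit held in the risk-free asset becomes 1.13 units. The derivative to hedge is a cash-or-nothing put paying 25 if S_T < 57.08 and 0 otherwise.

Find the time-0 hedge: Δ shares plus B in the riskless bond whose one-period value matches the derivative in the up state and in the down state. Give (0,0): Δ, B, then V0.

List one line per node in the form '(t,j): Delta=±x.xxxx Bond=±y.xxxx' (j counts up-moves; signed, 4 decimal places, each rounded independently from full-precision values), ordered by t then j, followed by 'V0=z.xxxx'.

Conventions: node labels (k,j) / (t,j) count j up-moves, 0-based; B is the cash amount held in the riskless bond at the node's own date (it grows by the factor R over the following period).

Under the risk-neutral measure, an up-move has probability p* = (R−d)/(u−d) = 0.6753 and values discount at R = 1.13.
At maturity the claim pays: V(1,0)=25.0000, V(1,1)=0.0000
Node (0,0) S=69.0000: V=(p*·0.0000+(1−p*)·25.0000)/1.13=7.1831; Δ=(0.0000−25.0000)/(95.2200−42.0900)=-0.4705; B=V−Δ·S=39.6506
Sanity check at the root: Δ(0,0)·S0 + B(0,0) reproduces V0 = 7.1831.

(0,0): Delta=-0.4705 Bond=39.6506
V0=7.1831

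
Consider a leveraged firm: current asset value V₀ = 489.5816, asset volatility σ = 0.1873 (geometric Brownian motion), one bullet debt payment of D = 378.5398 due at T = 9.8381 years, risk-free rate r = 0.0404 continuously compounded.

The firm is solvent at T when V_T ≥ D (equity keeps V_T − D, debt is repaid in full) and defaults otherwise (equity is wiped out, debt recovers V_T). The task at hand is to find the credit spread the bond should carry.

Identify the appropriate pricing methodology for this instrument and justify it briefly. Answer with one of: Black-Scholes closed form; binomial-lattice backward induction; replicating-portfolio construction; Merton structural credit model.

framework: Merton structural credit model

Key observation: with the firm-asset dynamics (V₀ = 489.5816) and a single zero-coupon liability of face 378.5398 given, debt value, spread, and default probability all derive from the option view of the balance sheet.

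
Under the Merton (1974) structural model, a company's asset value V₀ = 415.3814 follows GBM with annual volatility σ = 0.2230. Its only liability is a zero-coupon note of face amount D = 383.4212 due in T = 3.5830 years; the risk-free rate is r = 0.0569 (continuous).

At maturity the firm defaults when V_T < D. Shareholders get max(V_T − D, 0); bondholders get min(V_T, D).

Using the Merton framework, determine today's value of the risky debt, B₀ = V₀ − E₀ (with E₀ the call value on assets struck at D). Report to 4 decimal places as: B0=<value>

B0=290.2252

With assets at 415.3814 and a single debt payment of 383.4212 at 3.5830 years:
d₁ = [ln(V₀/D) + (r + σ²/2)T] / (σ√T)
   = [ln(415.3814/383.4212) + (0.0569 + 0.5·0.2230²)·3.5830] / (0.2230·√3.5830)
   = [0.080063 + 0.292962] / 0.422113 = 0.883710
d₂ = d₁ − σ√T = 0.883710 − 0.422113 = 0.461598
N(d₁) = 0.811574,  N(d₂) = 0.677815,  e^(−rT) = 0.815566
E₀ = V₀·N(d₁) − D·e^(−rT)·N(d₂)
   = 415.3814·0.811574 − 383.4212·0.815566·0.677815 = 125.156199
B₀ = V₀ − E₀ = 415.3814 − 125.156199 = 290.225201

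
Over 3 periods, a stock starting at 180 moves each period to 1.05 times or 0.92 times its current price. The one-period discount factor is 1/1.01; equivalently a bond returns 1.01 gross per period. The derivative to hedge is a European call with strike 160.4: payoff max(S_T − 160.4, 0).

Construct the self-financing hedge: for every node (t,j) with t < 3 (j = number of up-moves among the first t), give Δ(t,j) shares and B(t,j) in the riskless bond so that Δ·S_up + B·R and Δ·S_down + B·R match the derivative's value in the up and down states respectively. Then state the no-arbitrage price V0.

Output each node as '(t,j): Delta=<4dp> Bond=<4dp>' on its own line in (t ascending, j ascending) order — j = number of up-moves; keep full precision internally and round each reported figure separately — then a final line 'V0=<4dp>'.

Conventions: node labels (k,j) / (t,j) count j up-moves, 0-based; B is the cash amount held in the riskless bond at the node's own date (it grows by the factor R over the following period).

(0,0): Delta=0.9138 Bond=-139.5060
(1,0): Delta=0.7060 Bond=-106.4989
(1,1): Delta=0.9947 Bond=-156.1909
(2,0): Delta=0.0000 Bond=0.0000
(2,1): Delta=0.9810 Bond=-155.3700
(2,2): Delta=1.0000 Bond=-158.8119
V0=24.9716

Since d<R<u, set p* = (R−d)/(u−d) = 0.6923; price each node as the discounted p*-expectation of its children.
Terminal payoffs: V(3,0)=0.0000, V(3,1)=0.0000, V(3,2)=22.1740, V(3,3)=47.9725
  t=2,j=0: stock 152.3520 → up 159.9696 (V=0.0000), down 140.1638 (V=0.0000). Price 0.0000; hedge Δ=0.0000, bond B=0.0000.
  t=2,j=1: stock 173.8800 → up 182.5740 (V=22.1740), down 159.9696 (V=0.0000). Price 15.1992; hedge Δ=0.9810, bond B=-155.3700.
  t=2,j=2: stock 198.4500 → up 208.3725 (V=47.9725), down 182.5740 (V=22.1740). Price 39.6381; hedge Δ=1.0000, bond B=-158.8119.
  t=1,j=0: stock 165.6000 → up 173.8800 (V=15.1992), down 152.3520 (V=0.0000). Price 10.4184; hedge Δ=0.7060, bond B=-106.4989.
  t=1,j=1: stock 189.0000 → up 198.4500 (V=39.6381), down 173.8800 (V=15.1992). Price 31.8005; hedge Δ=0.9947, bond B=-156.1909.
  t=0,j=0: stock 180.0000 → up 189.0000 (V=31.8005), down 165.6000 (V=10.4184). Price 24.9716; hedge Δ=0.9138, bond B=-139.5060.
Sanity check at the root: Δ(0,0)·S0 + B(0,0) reproduces V0 = 24.9716.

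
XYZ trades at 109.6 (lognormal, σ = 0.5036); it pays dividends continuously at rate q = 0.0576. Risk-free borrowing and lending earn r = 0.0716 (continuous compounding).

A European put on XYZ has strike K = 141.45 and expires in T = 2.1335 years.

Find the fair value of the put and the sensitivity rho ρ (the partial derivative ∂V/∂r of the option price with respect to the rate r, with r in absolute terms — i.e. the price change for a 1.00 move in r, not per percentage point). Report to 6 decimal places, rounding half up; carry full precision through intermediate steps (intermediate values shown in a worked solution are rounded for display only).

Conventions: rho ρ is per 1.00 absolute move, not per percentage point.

price = 44.956722
ρ = -194.233461

σ√T = 0.5036·√2.1335 = 0.735584
d₁ = (ln(S/K) + (r−q+σ²/2)T) / (σ√T) = (ln(109.6/141.45) + (0.0716−0.0576+0.5036²/2)·2.1335) / 0.735584 = (-0.255109 + 0.300411) / 0.735584 = 0.061586
d₂ = d₁ − σ√T = 0.061586 − 0.735584 = -0.673998
e^{−rT} = 0.858337
e^{−qT} = 0.884361
N(−d₁) = 0.475446,  N(−d₂) = 0.749844
Put price V = K·e^{−rT}·N(−d₂) − S·e^{−qT}·N(−d₁) = 91.039822 − 46.083101 = 44.956722
ρ = −K·T·e^{−rT}·N(−d₂) = -194.233461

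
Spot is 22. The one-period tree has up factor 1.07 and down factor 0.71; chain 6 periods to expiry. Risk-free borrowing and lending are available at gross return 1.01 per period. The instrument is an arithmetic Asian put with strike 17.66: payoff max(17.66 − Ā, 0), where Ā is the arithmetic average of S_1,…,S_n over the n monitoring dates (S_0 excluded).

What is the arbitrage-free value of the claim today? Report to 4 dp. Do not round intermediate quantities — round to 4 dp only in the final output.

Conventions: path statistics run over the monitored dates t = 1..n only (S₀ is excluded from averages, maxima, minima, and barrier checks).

Set p* = 0.8333 (from d < R < u); the path-dependent value is the discounted p*-expectation over all price paths.
Enumerate all 2^6 = 64 price paths (U = up ×1.07, D = down ×0.71); each path with k up-moves has probability p*^k·(1−p*)^(6−k).
DDDDDD: Ā=7.8271, payoff=9.8329, prob=0.000021
UDDDDD: Ā=11.7957, payoff=5.8643, prob=0.000107
DUDDDD: Ā=10.4757, payoff=7.1843, prob=0.000107
UUDDDD: Ā=15.7873, payoff=1.8727, prob=0.000536
DDUDDD: Ā=9.5385, payoff=8.1215, prob=0.000107
UDUDDD: Ā=14.3749, payoff=3.2851, prob=0.000536
DUUDDD: Ā=13.0549, payoff=4.6051, prob=0.000536
UUUDDD: Ā=19.6743, payoff=0.0000, prob=0.002679
DDDUDD: Ā=8.8731, payoff=8.7869, prob=0.000107
UDDUDD: Ā=13.3721, payoff=4.2879, prob=0.000536
DUDUDD: Ā=12.0521, payoff=5.6079, prob=0.000536
UUDUDD: Ā=18.1631, payoff=0.0000, prob=0.002679
DDUUDD: Ā=11.1149, payoff=6.5451, prob=0.000536
UDUUDD: Ā=16.7507, payoff=0.9093, prob=0.002679
DUUUDD: Ā=15.4307, payoff=2.2293, prob=0.002679
UUUUDD: Ā=23.2546, payoff=0.0000, prob=0.013396
DDDDUD: Ā=8.4006, payoff=9.2594, prob=0.000107
UDDDUD: Ā=12.6601, payoff=4.9999, prob=0.000536
DUDDUD: Ā=11.3401, payoff=6.3199, prob=0.000536
UUDDUD: Ā=17.0901, payoff=0.5699, prob=0.002679
DDUDUD: Ā=10.4029, payoff=7.2571, prob=0.000536
UDUDUD: Ā=15.6777, payoff=1.9823, prob=0.002679
DUUDUD: Ā=14.3577, payoff=3.3023, prob=0.002679
UUUDUD: Ā=21.6376, payoff=0.0000, prob=0.013396
DDDUUD: Ā=9.7375, payoff=7.9225, prob=0.000536
UDDUUD: Ā=14.6748, payoff=2.9852, prob=0.002679
DUDUUD: Ā=13.3548, payoff=4.3052, prob=0.002679
UUDUUD: Ā=20.1263, payoff=0.0000, prob=0.013396
DDUUUD: Ā=12.4176, payoff=5.2424, prob=0.002679
UDUUUD: Ā=18.7139, payoff=0.0000, prob=0.013396
DUUUUD: Ā=17.3939, payoff=0.2661, prob=0.013396
UUUUUD: Ā=26.2134, payoff=0.0000, prob=0.066980
DDDDDU: Ā=8.0652, payoff=9.5948, prob=0.000107
UDDDDU: Ā=12.1546, payoff=5.5054, prob=0.000536
DUDDDU: Ā=10.8346, payoff=6.8254, prob=0.000536
UUDDDU: Ā=16.3282, payoff=1.3318, prob=0.002679
DDUDDU: Ā=9.8974, payoff=7.7626, prob=0.000536
UDUDDU: Ā=14.9158, payoff=2.7442, prob=0.002679
DUUDDU: Ā=13.5958, payoff=4.0642, prob=0.002679
UUUDDU: Ā=20.4895, payoff=0.0000, prob=0.013396
DDDUDU: Ā=9.2320, payoff=8.4280, prob=0.000536
UDDUDU: Ā=13.9130, payoff=3.7470, prob=0.002679
DUDUDU: Ā=12.5930, payoff=5.0670, prob=0.002679
UUDUDU: Ā=18.9782, payoff=0.0000, prob=0.013396
DDUUDU: Ā=11.6558, payoff=6.0042, prob=0.002679
UDUUDU: Ā=17.5658, payoff=0.0942, prob=0.013396
DUUUDU: Ā=16.2458, payoff=1.4142, prob=0.013396
UUUUDU: Ā=24.4831, payoff=0.0000, prob=0.066980
DDDDUU: Ā=8.7596, payoff=8.9004, prob=0.000536
UDDDUU: Ā=13.2010, payoff=4.4590, prob=0.002679
DUDDUU: Ā=11.8810, payoff=5.7790, prob=0.002679
UUDDUU: Ā=17.9052, payoff=0.0000, prob=0.013396
DDUDUU: Ā=10.9438, payoff=6.7162, prob=0.002679
UDUDUU: Ā=16.4928, payoff=1.1672, prob=0.013396
DUUDUU: Ā=15.1728, payoff=2.4872, prob=0.013396
UUUDUU: Ā=22.8661, payoff=0.0000, prob=0.066980
DDDUUU: Ā=10.2784, payoff=7.3816, prob=0.002679
UDDUUU: Ā=15.4900, payoff=2.1700, prob=0.013396
DUDUUU: Ā=14.1700, payoff=3.4900, prob=0.013396
UUDUUU: Ā=21.3548, payoff=0.0000, prob=0.066980
DDUUUU: Ā=13.2328, payoff=4.4272, prob=0.013396
UDUUUU: Ā=19.9424, payoff=0.0000, prob=0.066980
DUUUUU: Ā=18.6224, payoff=0.0000, prob=0.066980
UUUUUU: Ā=28.0647, payoff=0.0000, prob=0.334898
Price = Σ prob·payoff / R^6 = 0.445966 / 1.061520 = 0.4201

price = 0.4201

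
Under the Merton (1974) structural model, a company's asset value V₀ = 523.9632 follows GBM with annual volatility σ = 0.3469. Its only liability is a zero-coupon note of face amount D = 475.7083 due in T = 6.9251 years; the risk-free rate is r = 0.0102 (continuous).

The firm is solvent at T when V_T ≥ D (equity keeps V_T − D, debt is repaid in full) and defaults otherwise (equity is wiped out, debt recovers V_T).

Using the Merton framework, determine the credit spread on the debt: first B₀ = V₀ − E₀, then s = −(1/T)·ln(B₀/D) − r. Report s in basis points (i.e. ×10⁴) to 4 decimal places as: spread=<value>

spread=512.8048

With assets at 523.9632 and a single debt payment of 475.7083 at 6.9251 years:
d₁ = [ln(V₀/D) + (r + σ²/2)T] / (σ√T)
   = [ln(523.9632/475.7083) + (0.0102 + 0.5·0.3469²)·6.9251] / (0.3469·√6.9251)
   = [0.096617 + 0.487318] / 0.912888 = 0.639657
d₂ = d₁ − σ√T = 0.639657 − 0.912888 = -0.273231
N(d₁) = 0.738802,  N(d₂) = 0.392338,  e^(−rT) = 0.931801
E₀ = V₀·N(d₁) − D·e^(−rT)·N(d₂)
   = 523.9632·0.738802 − 475.7083·0.931801·0.392338 = 213.195290
B₀ = V₀ − E₀ = 523.9632 − 213.195290 = 310.767910
spread = −(1/T)·ln(B₀/D) − r = −(1/6.9251)·ln(310.767910/475.7083) − 0.0102 = 0.05128048
in basis points: 0.05128048 × 10⁴ = 512.8048 bp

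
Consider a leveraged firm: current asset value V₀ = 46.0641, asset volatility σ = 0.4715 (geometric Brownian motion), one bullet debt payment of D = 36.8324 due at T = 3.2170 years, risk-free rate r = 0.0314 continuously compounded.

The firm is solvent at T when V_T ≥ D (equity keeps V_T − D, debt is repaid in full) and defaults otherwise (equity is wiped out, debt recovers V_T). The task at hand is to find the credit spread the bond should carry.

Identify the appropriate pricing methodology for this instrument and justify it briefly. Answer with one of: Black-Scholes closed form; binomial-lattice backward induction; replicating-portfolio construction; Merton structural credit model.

Key observation: assets follow a GBM and default happens iff V_T < 36.8324; valuing claims on that split (equity as a call, risky debt as the residual) is the structural model's definition.

framework: Merton structural credit model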